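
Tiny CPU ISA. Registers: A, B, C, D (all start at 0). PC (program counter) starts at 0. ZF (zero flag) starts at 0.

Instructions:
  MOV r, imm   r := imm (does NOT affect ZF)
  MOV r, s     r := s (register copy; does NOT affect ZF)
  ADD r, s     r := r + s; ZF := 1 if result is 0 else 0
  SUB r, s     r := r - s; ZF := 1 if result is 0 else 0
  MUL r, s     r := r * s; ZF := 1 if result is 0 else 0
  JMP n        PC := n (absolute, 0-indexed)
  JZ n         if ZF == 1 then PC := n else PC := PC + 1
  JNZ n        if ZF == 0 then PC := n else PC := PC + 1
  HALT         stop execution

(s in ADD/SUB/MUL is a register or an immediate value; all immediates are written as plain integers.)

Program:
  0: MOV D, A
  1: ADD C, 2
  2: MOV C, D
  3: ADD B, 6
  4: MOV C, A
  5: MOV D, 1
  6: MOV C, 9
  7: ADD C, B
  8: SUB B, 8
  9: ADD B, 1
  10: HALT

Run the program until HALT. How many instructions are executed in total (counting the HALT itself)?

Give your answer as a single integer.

Answer: 11

Derivation:
Step 1: PC=0 exec 'MOV D, A'. After: A=0 B=0 C=0 D=0 ZF=0 PC=1
Step 2: PC=1 exec 'ADD C, 2'. After: A=0 B=0 C=2 D=0 ZF=0 PC=2
Step 3: PC=2 exec 'MOV C, D'. After: A=0 B=0 C=0 D=0 ZF=0 PC=3
Step 4: PC=3 exec 'ADD B, 6'. After: A=0 B=6 C=0 D=0 ZF=0 PC=4
Step 5: PC=4 exec 'MOV C, A'. After: A=0 B=6 C=0 D=0 ZF=0 PC=5
Step 6: PC=5 exec 'MOV D, 1'. After: A=0 B=6 C=0 D=1 ZF=0 PC=6
Step 7: PC=6 exec 'MOV C, 9'. After: A=0 B=6 C=9 D=1 ZF=0 PC=7
Step 8: PC=7 exec 'ADD C, B'. After: A=0 B=6 C=15 D=1 ZF=0 PC=8
Step 9: PC=8 exec 'SUB B, 8'. After: A=0 B=-2 C=15 D=1 ZF=0 PC=9
Step 10: PC=9 exec 'ADD B, 1'. After: A=0 B=-1 C=15 D=1 ZF=0 PC=10
Step 11: PC=10 exec 'HALT'. After: A=0 B=-1 C=15 D=1 ZF=0 PC=10 HALTED
Total instructions executed: 11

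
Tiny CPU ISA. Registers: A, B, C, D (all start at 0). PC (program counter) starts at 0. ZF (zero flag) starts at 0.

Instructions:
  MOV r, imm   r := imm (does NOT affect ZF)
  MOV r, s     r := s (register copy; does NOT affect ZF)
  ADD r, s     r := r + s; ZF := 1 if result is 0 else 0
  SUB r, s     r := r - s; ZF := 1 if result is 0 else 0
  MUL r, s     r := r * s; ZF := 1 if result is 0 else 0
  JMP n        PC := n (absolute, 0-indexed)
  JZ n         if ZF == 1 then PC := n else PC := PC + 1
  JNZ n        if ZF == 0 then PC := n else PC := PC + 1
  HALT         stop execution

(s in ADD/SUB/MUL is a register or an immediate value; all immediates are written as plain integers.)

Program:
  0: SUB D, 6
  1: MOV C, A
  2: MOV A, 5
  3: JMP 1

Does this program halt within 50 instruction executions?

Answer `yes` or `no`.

Answer: no

Derivation:
Step 1: PC=0 exec 'SUB D, 6'. After: A=0 B=0 C=0 D=-6 ZF=0 PC=1
Step 2: PC=1 exec 'MOV C, A'. After: A=0 B=0 C=0 D=-6 ZF=0 PC=2
Step 3: PC=2 exec 'MOV A, 5'. After: A=5 B=0 C=0 D=-6 ZF=0 PC=3
Step 4: PC=3 exec 'JMP 1'. After: A=5 B=0 C=0 D=-6 ZF=0 PC=1
Step 5: PC=1 exec 'MOV C, A'. After: A=5 B=0 C=5 D=-6 ZF=0 PC=2
Step 6: PC=2 exec 'MOV A, 5'. After: A=5 B=0 C=5 D=-6 ZF=0 PC=3
Step 7: PC=3 exec 'JMP 1'. After: A=5 B=0 C=5 D=-6 ZF=0 PC=1
Step 8: PC=1 exec 'MOV C, A'. After: A=5 B=0 C=5 D=-6 ZF=0 PC=2
State after step 8 equals state after step 5: the program is in a cycle of length 3 and will never halt.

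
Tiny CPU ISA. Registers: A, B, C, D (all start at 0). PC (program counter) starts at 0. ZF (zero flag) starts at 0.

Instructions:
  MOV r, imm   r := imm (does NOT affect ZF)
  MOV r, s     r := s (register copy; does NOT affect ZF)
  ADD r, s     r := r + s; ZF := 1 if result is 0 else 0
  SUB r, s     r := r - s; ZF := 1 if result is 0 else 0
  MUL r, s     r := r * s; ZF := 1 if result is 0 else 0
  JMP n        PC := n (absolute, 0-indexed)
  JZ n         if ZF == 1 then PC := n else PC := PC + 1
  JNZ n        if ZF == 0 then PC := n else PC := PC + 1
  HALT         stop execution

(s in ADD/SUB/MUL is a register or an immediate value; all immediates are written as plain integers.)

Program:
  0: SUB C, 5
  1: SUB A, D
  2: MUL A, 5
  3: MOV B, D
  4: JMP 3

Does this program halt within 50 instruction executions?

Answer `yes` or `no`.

Answer: no

Derivation:
Step 1: PC=0 exec 'SUB C, 5'. After: A=0 B=0 C=-5 D=0 ZF=0 PC=1
Step 2: PC=1 exec 'SUB A, D'. After: A=0 B=0 C=-5 D=0 ZF=1 PC=2
Step 3: PC=2 exec 'MUL A, 5'. After: A=0 B=0 C=-5 D=0 ZF=1 PC=3
Step 4: PC=3 exec 'MOV B, D'. After: A=0 B=0 C=-5 D=0 ZF=1 PC=4
Step 5: PC=4 exec 'JMP 3'. After: A=0 B=0 C=-5 D=0 ZF=1 PC=3
State after step 5 equals state after step 3: the program is in a cycle of length 2 and will never halt.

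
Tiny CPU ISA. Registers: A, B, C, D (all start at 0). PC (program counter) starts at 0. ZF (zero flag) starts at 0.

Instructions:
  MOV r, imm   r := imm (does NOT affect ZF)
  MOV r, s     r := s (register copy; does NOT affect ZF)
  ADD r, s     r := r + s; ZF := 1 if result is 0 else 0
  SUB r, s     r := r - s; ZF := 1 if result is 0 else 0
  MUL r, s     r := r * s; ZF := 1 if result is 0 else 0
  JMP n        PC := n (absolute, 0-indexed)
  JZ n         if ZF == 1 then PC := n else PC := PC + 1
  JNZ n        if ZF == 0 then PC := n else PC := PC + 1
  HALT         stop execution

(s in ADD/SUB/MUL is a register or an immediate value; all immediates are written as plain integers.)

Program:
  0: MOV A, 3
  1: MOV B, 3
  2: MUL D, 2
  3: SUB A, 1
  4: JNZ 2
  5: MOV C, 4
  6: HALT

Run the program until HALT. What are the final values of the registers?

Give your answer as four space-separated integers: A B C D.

Answer: 0 3 4 0

Derivation:
Step 1: PC=0 exec 'MOV A, 3'. After: A=3 B=0 C=0 D=0 ZF=0 PC=1
Step 2: PC=1 exec 'MOV B, 3'. After: A=3 B=3 C=0 D=0 ZF=0 PC=2
Step 3: PC=2 exec 'MUL D, 2'. After: A=3 B=3 C=0 D=0 ZF=1 PC=3
Step 4: PC=3 exec 'SUB A, 1'. After: A=2 B=3 C=0 D=0 ZF=0 PC=4
Step 5: PC=4 exec 'JNZ 2'. After: A=2 B=3 C=0 D=0 ZF=0 PC=2
Step 6: PC=2 exec 'MUL D, 2'. After: A=2 B=3 C=0 D=0 ZF=1 PC=3
Step 7: PC=3 exec 'SUB A, 1'. After: A=1 B=3 C=0 D=0 ZF=0 PC=4
Step 8: PC=4 exec 'JNZ 2'. After: A=1 B=3 C=0 D=0 ZF=0 PC=2
Step 9: PC=2 exec 'MUL D, 2'. After: A=1 B=3 C=0 D=0 ZF=1 PC=3
Step 10: PC=3 exec 'SUB A, 1'. After: A=0 B=3 C=0 D=0 ZF=1 PC=4
Step 11: PC=4 exec 'JNZ 2'. After: A=0 B=3 C=0 D=0 ZF=1 PC=5
Step 12: PC=5 exec 'MOV C, 4'. After: A=0 B=3 C=4 D=0 ZF=1 PC=6
Step 13: PC=6 exec 'HALT'. After: A=0 B=3 C=4 D=0 ZF=1 PC=6 HALTED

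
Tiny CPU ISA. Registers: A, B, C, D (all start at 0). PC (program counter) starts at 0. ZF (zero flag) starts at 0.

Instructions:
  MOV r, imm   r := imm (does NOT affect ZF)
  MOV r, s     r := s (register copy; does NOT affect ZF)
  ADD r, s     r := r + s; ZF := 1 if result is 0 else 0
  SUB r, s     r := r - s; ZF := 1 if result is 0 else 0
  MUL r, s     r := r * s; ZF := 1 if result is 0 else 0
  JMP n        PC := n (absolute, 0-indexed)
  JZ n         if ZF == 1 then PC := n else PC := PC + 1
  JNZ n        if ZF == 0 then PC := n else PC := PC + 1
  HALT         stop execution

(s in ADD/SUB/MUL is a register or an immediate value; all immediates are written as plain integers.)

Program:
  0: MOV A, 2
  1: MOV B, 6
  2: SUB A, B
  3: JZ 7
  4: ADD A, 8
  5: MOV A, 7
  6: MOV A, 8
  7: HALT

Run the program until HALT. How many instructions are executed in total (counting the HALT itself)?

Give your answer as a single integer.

Answer: 8

Derivation:
Step 1: PC=0 exec 'MOV A, 2'. After: A=2 B=0 C=0 D=0 ZF=0 PC=1
Step 2: PC=1 exec 'MOV B, 6'. After: A=2 B=6 C=0 D=0 ZF=0 PC=2
Step 3: PC=2 exec 'SUB A, B'. After: A=-4 B=6 C=0 D=0 ZF=0 PC=3
Step 4: PC=3 exec 'JZ 7'. After: A=-4 B=6 C=0 D=0 ZF=0 PC=4
Step 5: PC=4 exec 'ADD A, 8'. After: A=4 B=6 C=0 D=0 ZF=0 PC=5
Step 6: PC=5 exec 'MOV A, 7'. After: A=7 B=6 C=0 D=0 ZF=0 PC=6
Step 7: PC=6 exec 'MOV A, 8'. After: A=8 B=6 C=0 D=0 ZF=0 PC=7
Step 8: PC=7 exec 'HALT'. After: A=8 B=6 C=0 D=0 ZF=0 PC=7 HALTED
Total instructions executed: 8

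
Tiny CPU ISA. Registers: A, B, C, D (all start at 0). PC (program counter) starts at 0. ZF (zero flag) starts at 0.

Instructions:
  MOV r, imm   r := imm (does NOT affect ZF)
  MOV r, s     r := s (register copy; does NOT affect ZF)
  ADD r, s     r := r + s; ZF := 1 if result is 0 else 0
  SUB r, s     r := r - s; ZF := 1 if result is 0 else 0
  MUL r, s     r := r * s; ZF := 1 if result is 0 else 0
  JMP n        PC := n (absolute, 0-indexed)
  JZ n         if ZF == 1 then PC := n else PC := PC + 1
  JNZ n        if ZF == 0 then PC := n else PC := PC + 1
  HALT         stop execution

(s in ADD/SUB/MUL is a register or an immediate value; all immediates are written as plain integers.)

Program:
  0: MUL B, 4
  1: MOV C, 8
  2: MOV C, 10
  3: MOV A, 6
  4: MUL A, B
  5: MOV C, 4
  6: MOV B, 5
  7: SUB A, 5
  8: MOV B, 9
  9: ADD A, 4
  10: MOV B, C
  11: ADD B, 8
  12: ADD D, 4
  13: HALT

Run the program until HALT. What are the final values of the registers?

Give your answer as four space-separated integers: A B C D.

Answer: -1 12 4 4

Derivation:
Step 1: PC=0 exec 'MUL B, 4'. After: A=0 B=0 C=0 D=0 ZF=1 PC=1
Step 2: PC=1 exec 'MOV C, 8'. After: A=0 B=0 C=8 D=0 ZF=1 PC=2
Step 3: PC=2 exec 'MOV C, 10'. After: A=0 B=0 C=10 D=0 ZF=1 PC=3
Step 4: PC=3 exec 'MOV A, 6'. After: A=6 B=0 C=10 D=0 ZF=1 PC=4
Step 5: PC=4 exec 'MUL A, B'. After: A=0 B=0 C=10 D=0 ZF=1 PC=5
Step 6: PC=5 exec 'MOV C, 4'. After: A=0 B=0 C=4 D=0 ZF=1 PC=6
Step 7: PC=6 exec 'MOV B, 5'. After: A=0 B=5 C=4 D=0 ZF=1 PC=7
Step 8: PC=7 exec 'SUB A, 5'. After: A=-5 B=5 C=4 D=0 ZF=0 PC=8
Step 9: PC=8 exec 'MOV B, 9'. After: A=-5 B=9 C=4 D=0 ZF=0 PC=9
Step 10: PC=9 exec 'ADD A, 4'. After: A=-1 B=9 C=4 D=0 ZF=0 PC=10
Step 11: PC=10 exec 'MOV B, C'. After: A=-1 B=4 C=4 D=0 ZF=0 PC=11
Step 12: PC=11 exec 'ADD B, 8'. After: A=-1 B=12 C=4 D=0 ZF=0 PC=12
Step 13: PC=12 exec 'ADD D, 4'. After: A=-1 B=12 C=4 D=4 ZF=0 PC=13
Step 14: PC=13 exec 'HALT'. After: A=-1 B=12 C=4 D=4 ZF=0 PC=13 HALTED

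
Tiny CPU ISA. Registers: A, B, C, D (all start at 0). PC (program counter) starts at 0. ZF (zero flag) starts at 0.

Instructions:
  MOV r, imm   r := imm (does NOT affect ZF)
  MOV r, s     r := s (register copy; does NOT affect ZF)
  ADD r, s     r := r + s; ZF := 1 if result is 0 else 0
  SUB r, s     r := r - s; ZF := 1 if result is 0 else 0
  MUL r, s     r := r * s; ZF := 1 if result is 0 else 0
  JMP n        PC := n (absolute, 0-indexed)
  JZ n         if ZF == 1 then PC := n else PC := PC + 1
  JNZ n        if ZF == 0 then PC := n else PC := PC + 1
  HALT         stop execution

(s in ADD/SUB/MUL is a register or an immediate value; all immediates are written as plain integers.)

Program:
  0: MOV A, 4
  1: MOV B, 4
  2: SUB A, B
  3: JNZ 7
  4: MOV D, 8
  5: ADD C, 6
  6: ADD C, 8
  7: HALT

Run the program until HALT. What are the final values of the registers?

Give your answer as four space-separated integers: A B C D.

Step 1: PC=0 exec 'MOV A, 4'. After: A=4 B=0 C=0 D=0 ZF=0 PC=1
Step 2: PC=1 exec 'MOV B, 4'. After: A=4 B=4 C=0 D=0 ZF=0 PC=2
Step 3: PC=2 exec 'SUB A, B'. After: A=0 B=4 C=0 D=0 ZF=1 PC=3
Step 4: PC=3 exec 'JNZ 7'. After: A=0 B=4 C=0 D=0 ZF=1 PC=4
Step 5: PC=4 exec 'MOV D, 8'. After: A=0 B=4 C=0 D=8 ZF=1 PC=5
Step 6: PC=5 exec 'ADD C, 6'. After: A=0 B=4 C=6 D=8 ZF=0 PC=6
Step 7: PC=6 exec 'ADD C, 8'. After: A=0 B=4 C=14 D=8 ZF=0 PC=7
Step 8: PC=7 exec 'HALT'. After: A=0 B=4 C=14 D=8 ZF=0 PC=7 HALTED

Answer: 0 4 14 8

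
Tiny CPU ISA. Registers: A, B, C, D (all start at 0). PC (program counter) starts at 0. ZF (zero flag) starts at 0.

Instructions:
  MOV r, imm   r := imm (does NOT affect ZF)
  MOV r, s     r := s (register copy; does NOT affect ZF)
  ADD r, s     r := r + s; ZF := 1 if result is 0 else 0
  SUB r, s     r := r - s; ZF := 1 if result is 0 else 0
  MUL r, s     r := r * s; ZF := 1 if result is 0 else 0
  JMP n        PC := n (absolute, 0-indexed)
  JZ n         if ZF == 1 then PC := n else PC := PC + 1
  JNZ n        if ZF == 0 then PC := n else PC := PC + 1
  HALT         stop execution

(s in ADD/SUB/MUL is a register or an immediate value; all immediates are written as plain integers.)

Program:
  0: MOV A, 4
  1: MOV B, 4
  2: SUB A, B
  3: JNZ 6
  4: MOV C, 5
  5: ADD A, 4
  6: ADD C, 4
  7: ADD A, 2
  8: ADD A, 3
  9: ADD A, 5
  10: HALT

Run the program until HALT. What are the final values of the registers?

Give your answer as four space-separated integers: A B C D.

Answer: 14 4 9 0

Derivation:
Step 1: PC=0 exec 'MOV A, 4'. After: A=4 B=0 C=0 D=0 ZF=0 PC=1
Step 2: PC=1 exec 'MOV B, 4'. After: A=4 B=4 C=0 D=0 ZF=0 PC=2
Step 3: PC=2 exec 'SUB A, B'. After: A=0 B=4 C=0 D=0 ZF=1 PC=3
Step 4: PC=3 exec 'JNZ 6'. After: A=0 B=4 C=0 D=0 ZF=1 PC=4
Step 5: PC=4 exec 'MOV C, 5'. After: A=0 B=4 C=5 D=0 ZF=1 PC=5
Step 6: PC=5 exec 'ADD A, 4'. After: A=4 B=4 C=5 D=0 ZF=0 PC=6
Step 7: PC=6 exec 'ADD C, 4'. After: A=4 B=4 C=9 D=0 ZF=0 PC=7
Step 8: PC=7 exec 'ADD A, 2'. After: A=6 B=4 C=9 D=0 ZF=0 PC=8
Step 9: PC=8 exec 'ADD A, 3'. After: A=9 B=4 C=9 D=0 ZF=0 PC=9
Step 10: PC=9 exec 'ADD A, 5'. After: A=14 B=4 C=9 D=0 ZF=0 PC=10
Step 11: PC=10 exec 'HALT'. After: A=14 B=4 C=9 D=0 ZF=0 PC=10 HALTED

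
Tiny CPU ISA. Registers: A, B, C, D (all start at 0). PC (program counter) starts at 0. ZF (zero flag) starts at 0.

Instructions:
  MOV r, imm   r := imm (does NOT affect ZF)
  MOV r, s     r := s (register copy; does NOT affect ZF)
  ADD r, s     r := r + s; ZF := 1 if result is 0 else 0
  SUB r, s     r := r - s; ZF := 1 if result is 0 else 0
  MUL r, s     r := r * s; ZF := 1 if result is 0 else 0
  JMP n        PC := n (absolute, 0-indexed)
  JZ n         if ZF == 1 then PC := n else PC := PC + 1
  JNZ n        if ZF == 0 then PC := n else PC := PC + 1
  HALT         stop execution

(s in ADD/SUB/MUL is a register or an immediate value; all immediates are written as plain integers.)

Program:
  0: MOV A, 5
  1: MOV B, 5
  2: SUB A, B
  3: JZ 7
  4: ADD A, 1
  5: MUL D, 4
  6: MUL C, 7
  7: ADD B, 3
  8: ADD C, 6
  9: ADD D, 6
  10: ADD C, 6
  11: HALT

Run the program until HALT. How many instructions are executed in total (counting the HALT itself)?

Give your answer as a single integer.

Step 1: PC=0 exec 'MOV A, 5'. After: A=5 B=0 C=0 D=0 ZF=0 PC=1
Step 2: PC=1 exec 'MOV B, 5'. After: A=5 B=5 C=0 D=0 ZF=0 PC=2
Step 3: PC=2 exec 'SUB A, B'. After: A=0 B=5 C=0 D=0 ZF=1 PC=3
Step 4: PC=3 exec 'JZ 7'. After: A=0 B=5 C=0 D=0 ZF=1 PC=7
Step 5: PC=7 exec 'ADD B, 3'. After: A=0 B=8 C=0 D=0 ZF=0 PC=8
Step 6: PC=8 exec 'ADD C, 6'. After: A=0 B=8 C=6 D=0 ZF=0 PC=9
Step 7: PC=9 exec 'ADD D, 6'. After: A=0 B=8 C=6 D=6 ZF=0 PC=10
Step 8: PC=10 exec 'ADD C, 6'. After: A=0 B=8 C=12 D=6 ZF=0 PC=11
Step 9: PC=11 exec 'HALT'. After: A=0 B=8 C=12 D=6 ZF=0 PC=11 HALTED
Total instructions executed: 9

Answer: 9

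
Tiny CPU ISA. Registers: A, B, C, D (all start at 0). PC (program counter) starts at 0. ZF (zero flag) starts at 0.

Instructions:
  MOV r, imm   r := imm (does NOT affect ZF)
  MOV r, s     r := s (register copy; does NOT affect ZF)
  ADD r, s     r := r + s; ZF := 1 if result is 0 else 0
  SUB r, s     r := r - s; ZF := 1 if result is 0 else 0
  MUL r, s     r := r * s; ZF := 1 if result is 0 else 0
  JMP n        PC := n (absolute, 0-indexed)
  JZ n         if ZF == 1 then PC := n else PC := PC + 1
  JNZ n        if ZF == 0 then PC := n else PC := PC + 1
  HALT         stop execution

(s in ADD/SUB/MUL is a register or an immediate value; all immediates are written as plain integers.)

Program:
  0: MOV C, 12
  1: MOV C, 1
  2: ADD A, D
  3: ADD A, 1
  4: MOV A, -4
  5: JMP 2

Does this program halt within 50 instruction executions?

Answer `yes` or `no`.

Answer: no

Derivation:
Step 1: PC=0 exec 'MOV C, 12'. After: A=0 B=0 C=12 D=0 ZF=0 PC=1
Step 2: PC=1 exec 'MOV C, 1'. After: A=0 B=0 C=1 D=0 ZF=0 PC=2
Step 3: PC=2 exec 'ADD A, D'. After: A=0 B=0 C=1 D=0 ZF=1 PC=3
Step 4: PC=3 exec 'ADD A, 1'. After: A=1 B=0 C=1 D=0 ZF=0 PC=4
Step 5: PC=4 exec 'MOV A, -4'. After: A=-4 B=0 C=1 D=0 ZF=0 PC=5
Step 6: PC=5 exec 'JMP 2'. After: A=-4 B=0 C=1 D=0 ZF=0 PC=2
Step 7: PC=2 exec 'ADD A, D'. After: A=-4 B=0 C=1 D=0 ZF=0 PC=3
Step 8: PC=3 exec 'ADD A, 1'. After: A=-3 B=0 C=1 D=0 ZF=0 PC=4
Step 9: PC=4 exec 'MOV A, -4'. After: A=-4 B=0 C=1 D=0 ZF=0 PC=5
State after step 9 equals state after step 5: the program is in a cycle of length 4 and will never halt.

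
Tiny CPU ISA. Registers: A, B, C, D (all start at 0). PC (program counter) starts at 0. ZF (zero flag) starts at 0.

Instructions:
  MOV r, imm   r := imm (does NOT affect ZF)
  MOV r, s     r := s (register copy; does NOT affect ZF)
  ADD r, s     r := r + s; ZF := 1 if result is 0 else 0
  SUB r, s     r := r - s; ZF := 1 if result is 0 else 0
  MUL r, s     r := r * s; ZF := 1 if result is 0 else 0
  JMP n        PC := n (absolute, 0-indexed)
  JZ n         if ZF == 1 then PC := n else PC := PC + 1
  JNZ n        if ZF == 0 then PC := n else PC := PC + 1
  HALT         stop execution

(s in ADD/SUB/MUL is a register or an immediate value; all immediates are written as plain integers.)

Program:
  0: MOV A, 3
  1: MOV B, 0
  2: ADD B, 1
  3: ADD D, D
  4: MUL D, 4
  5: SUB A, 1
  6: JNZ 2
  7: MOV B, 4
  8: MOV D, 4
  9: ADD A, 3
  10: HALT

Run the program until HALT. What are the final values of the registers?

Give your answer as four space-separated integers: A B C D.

Answer: 3 4 0 4

Derivation:
Step 1: PC=0 exec 'MOV A, 3'. After: A=3 B=0 C=0 D=0 ZF=0 PC=1
Step 2: PC=1 exec 'MOV B, 0'. After: A=3 B=0 C=0 D=0 ZF=0 PC=2
Step 3: PC=2 exec 'ADD B, 1'. After: A=3 B=1 C=0 D=0 ZF=0 PC=3
Step 4: PC=3 exec 'ADD D, D'. After: A=3 B=1 C=0 D=0 ZF=1 PC=4
Step 5: PC=4 exec 'MUL D, 4'. After: A=3 B=1 C=0 D=0 ZF=1 PC=5
Step 6: PC=5 exec 'SUB A, 1'. After: A=2 B=1 C=0 D=0 ZF=0 PC=6
Step 7: PC=6 exec 'JNZ 2'. After: A=2 B=1 C=0 D=0 ZF=0 PC=2
Step 8: PC=2 exec 'ADD B, 1'. After: A=2 B=2 C=0 D=0 ZF=0 PC=3
Step 9: PC=3 exec 'ADD D, D'. After: A=2 B=2 C=0 D=0 ZF=1 PC=4
Step 10: PC=4 exec 'MUL D, 4'. After: A=2 B=2 C=0 D=0 ZF=1 PC=5
Step 11: PC=5 exec 'SUB A, 1'. After: A=1 B=2 C=0 D=0 ZF=0 PC=6
Step 12: PC=6 exec 'JNZ 2'. After: A=1 B=2 C=0 D=0 ZF=0 PC=2
Step 13: PC=2 exec 'ADD B, 1'. After: A=1 B=3 C=0 D=0 ZF=0 PC=3
Step 14: PC=3 exec 'ADD D, D'. After: A=1 B=3 C=0 D=0 ZF=1 PC=4
Step 15: PC=4 exec 'MUL D, 4'. After: A=1 B=3 C=0 D=0 ZF=1 PC=5
Step 16: PC=5 exec 'SUB A, 1'. After: A=0 B=3 C=0 D=0 ZF=1 PC=6
Step 17: PC=6 exec 'JNZ 2'. After: A=0 B=3 C=0 D=0 ZF=1 PC=7
Step 18: PC=7 exec 'MOV B, 4'. After: A=0 B=4 C=0 D=0 ZF=1 PC=8
Step 19: PC=8 exec 'MOV D, 4'. After: A=0 B=4 C=0 D=4 ZF=1 PC=9
Step 20: PC=9 exec 'ADD A, 3'. After: A=3 B=4 C=0 D=4 ZF=0 PC=10
Step 21: PC=10 exec 'HALT'. After: A=3 B=4 C=0 D=4 ZF=0 PC=10 HALTED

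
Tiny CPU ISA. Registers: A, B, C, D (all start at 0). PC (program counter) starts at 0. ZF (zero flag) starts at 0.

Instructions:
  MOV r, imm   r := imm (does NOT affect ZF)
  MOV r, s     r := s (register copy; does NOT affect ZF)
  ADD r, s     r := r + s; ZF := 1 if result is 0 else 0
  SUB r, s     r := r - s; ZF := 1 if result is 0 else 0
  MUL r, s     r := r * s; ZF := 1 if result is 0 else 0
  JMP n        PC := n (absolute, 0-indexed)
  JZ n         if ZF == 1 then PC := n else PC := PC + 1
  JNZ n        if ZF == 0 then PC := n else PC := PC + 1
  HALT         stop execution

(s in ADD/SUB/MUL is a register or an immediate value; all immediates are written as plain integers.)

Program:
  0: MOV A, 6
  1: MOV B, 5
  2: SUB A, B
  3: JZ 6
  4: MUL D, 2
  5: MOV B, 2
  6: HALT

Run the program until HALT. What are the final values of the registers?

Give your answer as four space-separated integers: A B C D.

Answer: 1 2 0 0

Derivation:
Step 1: PC=0 exec 'MOV A, 6'. After: A=6 B=0 C=0 D=0 ZF=0 PC=1
Step 2: PC=1 exec 'MOV B, 5'. After: A=6 B=5 C=0 D=0 ZF=0 PC=2
Step 3: PC=2 exec 'SUB A, B'. After: A=1 B=5 C=0 D=0 ZF=0 PC=3
Step 4: PC=3 exec 'JZ 6'. After: A=1 B=5 C=0 D=0 ZF=0 PC=4
Step 5: PC=4 exec 'MUL D, 2'. After: A=1 B=5 C=0 D=0 ZF=1 PC=5
Step 6: PC=5 exec 'MOV B, 2'. After: A=1 B=2 C=0 D=0 ZF=1 PC=6
Step 7: PC=6 exec 'HALT'. After: A=1 B=2 C=0 D=0 ZF=1 PC=6 HALTED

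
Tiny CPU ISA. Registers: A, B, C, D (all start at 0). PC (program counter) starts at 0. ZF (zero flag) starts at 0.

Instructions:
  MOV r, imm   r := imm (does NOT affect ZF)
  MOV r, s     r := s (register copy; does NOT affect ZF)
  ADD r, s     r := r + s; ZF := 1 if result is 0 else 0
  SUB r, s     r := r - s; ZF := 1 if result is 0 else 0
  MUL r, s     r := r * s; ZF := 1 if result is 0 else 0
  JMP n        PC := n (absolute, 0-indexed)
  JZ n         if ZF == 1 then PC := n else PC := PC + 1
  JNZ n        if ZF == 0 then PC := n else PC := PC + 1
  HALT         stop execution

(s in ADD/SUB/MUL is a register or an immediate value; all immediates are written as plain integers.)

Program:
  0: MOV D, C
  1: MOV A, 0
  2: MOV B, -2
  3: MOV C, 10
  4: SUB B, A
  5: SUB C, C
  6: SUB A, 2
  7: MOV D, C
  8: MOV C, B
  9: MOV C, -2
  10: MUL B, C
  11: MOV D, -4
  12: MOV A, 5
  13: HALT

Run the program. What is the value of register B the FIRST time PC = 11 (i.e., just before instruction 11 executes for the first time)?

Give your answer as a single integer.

Step 1: PC=0 exec 'MOV D, C'. After: A=0 B=0 C=0 D=0 ZF=0 PC=1
Step 2: PC=1 exec 'MOV A, 0'. After: A=0 B=0 C=0 D=0 ZF=0 PC=2
Step 3: PC=2 exec 'MOV B, -2'. After: A=0 B=-2 C=0 D=0 ZF=0 PC=3
Step 4: PC=3 exec 'MOV C, 10'. After: A=0 B=-2 C=10 D=0 ZF=0 PC=4
Step 5: PC=4 exec 'SUB B, A'. After: A=0 B=-2 C=10 D=0 ZF=0 PC=5
Step 6: PC=5 exec 'SUB C, C'. After: A=0 B=-2 C=0 D=0 ZF=1 PC=6
Step 7: PC=6 exec 'SUB A, 2'. After: A=-2 B=-2 C=0 D=0 ZF=0 PC=7
Step 8: PC=7 exec 'MOV D, C'. After: A=-2 B=-2 C=0 D=0 ZF=0 PC=8
Step 9: PC=8 exec 'MOV C, B'. After: A=-2 B=-2 C=-2 D=0 ZF=0 PC=9
Step 10: PC=9 exec 'MOV C, -2'. After: A=-2 B=-2 C=-2 D=0 ZF=0 PC=10
Step 11: PC=10 exec 'MUL B, C'. After: A=-2 B=4 C=-2 D=0 ZF=0 PC=11
First time PC=11: B=4

4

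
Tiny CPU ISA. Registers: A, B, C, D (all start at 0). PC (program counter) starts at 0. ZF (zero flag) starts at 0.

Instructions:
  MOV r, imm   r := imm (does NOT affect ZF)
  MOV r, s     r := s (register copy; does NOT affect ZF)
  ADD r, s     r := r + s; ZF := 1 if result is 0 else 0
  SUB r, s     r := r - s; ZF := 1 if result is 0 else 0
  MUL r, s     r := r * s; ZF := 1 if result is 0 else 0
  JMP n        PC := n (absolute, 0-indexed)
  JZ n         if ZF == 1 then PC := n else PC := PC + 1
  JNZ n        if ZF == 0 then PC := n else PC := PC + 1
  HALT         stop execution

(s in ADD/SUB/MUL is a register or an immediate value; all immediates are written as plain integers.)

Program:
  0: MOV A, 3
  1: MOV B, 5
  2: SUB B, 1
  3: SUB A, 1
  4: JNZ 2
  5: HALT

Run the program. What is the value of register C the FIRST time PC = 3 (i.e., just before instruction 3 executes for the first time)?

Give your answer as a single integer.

Step 1: PC=0 exec 'MOV A, 3'. After: A=3 B=0 C=0 D=0 ZF=0 PC=1
Step 2: PC=1 exec 'MOV B, 5'. After: A=3 B=5 C=0 D=0 ZF=0 PC=2
Step 3: PC=2 exec 'SUB B, 1'. After: A=3 B=4 C=0 D=0 ZF=0 PC=3
First time PC=3: C=0

0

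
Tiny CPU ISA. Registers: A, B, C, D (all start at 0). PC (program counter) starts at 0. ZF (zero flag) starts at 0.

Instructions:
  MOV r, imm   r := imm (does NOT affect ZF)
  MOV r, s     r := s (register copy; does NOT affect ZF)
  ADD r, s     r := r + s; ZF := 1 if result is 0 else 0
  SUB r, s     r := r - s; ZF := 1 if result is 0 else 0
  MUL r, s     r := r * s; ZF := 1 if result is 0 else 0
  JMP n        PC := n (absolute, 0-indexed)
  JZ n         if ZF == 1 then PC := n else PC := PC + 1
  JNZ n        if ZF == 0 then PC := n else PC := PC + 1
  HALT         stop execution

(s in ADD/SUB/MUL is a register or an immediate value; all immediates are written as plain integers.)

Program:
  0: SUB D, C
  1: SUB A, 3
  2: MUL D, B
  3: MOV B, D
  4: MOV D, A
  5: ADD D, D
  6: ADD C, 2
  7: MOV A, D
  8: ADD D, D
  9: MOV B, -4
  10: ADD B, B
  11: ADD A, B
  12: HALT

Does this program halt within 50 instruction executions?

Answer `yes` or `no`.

Answer: yes

Derivation:
Step 1: PC=0 exec 'SUB D, C'. After: A=0 B=0 C=0 D=0 ZF=1 PC=1
Step 2: PC=1 exec 'SUB A, 3'. After: A=-3 B=0 C=0 D=0 ZF=0 PC=2
Step 3: PC=2 exec 'MUL D, B'. After: A=-3 B=0 C=0 D=0 ZF=1 PC=3
Step 4: PC=3 exec 'MOV B, D'. After: A=-3 B=0 C=0 D=0 ZF=1 PC=4
Step 5: PC=4 exec 'MOV D, A'. After: A=-3 B=0 C=0 D=-3 ZF=1 PC=5
Step 6: PC=5 exec 'ADD D, D'. After: A=-3 B=0 C=0 D=-6 ZF=0 PC=6
Step 7: PC=6 exec 'ADD C, 2'. After: A=-3 B=0 C=2 D=-6 ZF=0 PC=7
Step 8: PC=7 exec 'MOV A, D'. After: A=-6 B=0 C=2 D=-6 ZF=0 PC=8
Step 9: PC=8 exec 'ADD D, D'. After: A=-6 B=0 C=2 D=-12 ZF=0 PC=9
Step 10: PC=9 exec 'MOV B, -4'. After: A=-6 B=-4 C=2 D=-12 ZF=0 PC=10
Step 11: PC=10 exec 'ADD B, B'. After: A=-6 B=-8 C=2 D=-12 ZF=0 PC=11
Step 12: PC=11 exec 'ADD A, B'. After: A=-14 B=-8 C=2 D=-12 ZF=0 PC=12
Step 13: PC=12 exec 'HALT'. After: A=-14 B=-8 C=2 D=-12 ZF=0 PC=12 HALTED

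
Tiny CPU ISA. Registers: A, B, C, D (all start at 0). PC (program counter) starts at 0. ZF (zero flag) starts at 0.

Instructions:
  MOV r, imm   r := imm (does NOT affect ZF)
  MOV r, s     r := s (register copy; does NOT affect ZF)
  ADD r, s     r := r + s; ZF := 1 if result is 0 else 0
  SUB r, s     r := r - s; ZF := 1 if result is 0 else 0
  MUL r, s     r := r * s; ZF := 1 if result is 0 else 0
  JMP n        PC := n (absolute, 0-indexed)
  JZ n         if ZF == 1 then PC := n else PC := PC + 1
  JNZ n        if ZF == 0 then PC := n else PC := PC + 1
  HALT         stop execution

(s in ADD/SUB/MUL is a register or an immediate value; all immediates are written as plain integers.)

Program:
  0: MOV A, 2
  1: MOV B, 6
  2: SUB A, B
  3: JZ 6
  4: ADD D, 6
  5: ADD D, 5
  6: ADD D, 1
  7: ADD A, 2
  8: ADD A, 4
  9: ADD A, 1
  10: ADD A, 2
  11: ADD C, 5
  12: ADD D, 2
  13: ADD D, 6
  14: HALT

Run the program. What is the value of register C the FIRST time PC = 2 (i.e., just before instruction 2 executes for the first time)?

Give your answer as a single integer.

Step 1: PC=0 exec 'MOV A, 2'. After: A=2 B=0 C=0 D=0 ZF=0 PC=1
Step 2: PC=1 exec 'MOV B, 6'. After: A=2 B=6 C=0 D=0 ZF=0 PC=2
First time PC=2: C=0

0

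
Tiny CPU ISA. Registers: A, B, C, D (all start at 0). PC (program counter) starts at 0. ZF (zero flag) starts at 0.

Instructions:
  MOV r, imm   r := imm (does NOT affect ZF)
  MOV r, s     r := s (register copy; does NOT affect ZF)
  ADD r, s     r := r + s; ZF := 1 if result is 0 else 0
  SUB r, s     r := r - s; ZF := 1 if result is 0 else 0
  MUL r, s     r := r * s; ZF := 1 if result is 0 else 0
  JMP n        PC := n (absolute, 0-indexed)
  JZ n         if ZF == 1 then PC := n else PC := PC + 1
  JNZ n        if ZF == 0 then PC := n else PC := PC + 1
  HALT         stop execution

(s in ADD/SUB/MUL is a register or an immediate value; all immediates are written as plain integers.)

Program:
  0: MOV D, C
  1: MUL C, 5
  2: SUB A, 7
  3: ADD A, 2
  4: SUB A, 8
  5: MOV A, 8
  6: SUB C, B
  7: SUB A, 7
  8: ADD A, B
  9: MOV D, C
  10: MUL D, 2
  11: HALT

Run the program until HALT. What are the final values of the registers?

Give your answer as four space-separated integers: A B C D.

Step 1: PC=0 exec 'MOV D, C'. After: A=0 B=0 C=0 D=0 ZF=0 PC=1
Step 2: PC=1 exec 'MUL C, 5'. After: A=0 B=0 C=0 D=0 ZF=1 PC=2
Step 3: PC=2 exec 'SUB A, 7'. After: A=-7 B=0 C=0 D=0 ZF=0 PC=3
Step 4: PC=3 exec 'ADD A, 2'. After: A=-5 B=0 C=0 D=0 ZF=0 PC=4
Step 5: PC=4 exec 'SUB A, 8'. After: A=-13 B=0 C=0 D=0 ZF=0 PC=5
Step 6: PC=5 exec 'MOV A, 8'. After: A=8 B=0 C=0 D=0 ZF=0 PC=6
Step 7: PC=6 exec 'SUB C, B'. After: A=8 B=0 C=0 D=0 ZF=1 PC=7
Step 8: PC=7 exec 'SUB A, 7'. After: A=1 B=0 C=0 D=0 ZF=0 PC=8
Step 9: PC=8 exec 'ADD A, B'. After: A=1 B=0 C=0 D=0 ZF=0 PC=9
Step 10: PC=9 exec 'MOV D, C'. After: A=1 B=0 C=0 D=0 ZF=0 PC=10
Step 11: PC=10 exec 'MUL D, 2'. After: A=1 B=0 C=0 D=0 ZF=1 PC=11
Step 12: PC=11 exec 'HALT'. After: A=1 B=0 C=0 D=0 ZF=1 PC=11 HALTED

Answer: 1 0 0 0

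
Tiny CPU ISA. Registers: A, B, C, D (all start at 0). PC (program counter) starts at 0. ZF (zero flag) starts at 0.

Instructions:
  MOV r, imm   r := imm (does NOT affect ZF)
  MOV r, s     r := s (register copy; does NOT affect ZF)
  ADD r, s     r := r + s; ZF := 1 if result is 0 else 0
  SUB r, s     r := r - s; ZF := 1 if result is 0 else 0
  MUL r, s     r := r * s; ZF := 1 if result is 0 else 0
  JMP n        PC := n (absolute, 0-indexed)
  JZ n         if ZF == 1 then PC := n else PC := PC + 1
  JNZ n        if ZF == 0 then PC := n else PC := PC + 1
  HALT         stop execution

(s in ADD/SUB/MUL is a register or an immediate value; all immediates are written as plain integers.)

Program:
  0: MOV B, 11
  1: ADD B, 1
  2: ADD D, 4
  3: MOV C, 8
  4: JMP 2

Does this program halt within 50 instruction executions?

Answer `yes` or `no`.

Step 1: PC=0 exec 'MOV B, 11'. After: A=0 B=11 C=0 D=0 ZF=0 PC=1
Step 2: PC=1 exec 'ADD B, 1'. After: A=0 B=12 C=0 D=0 ZF=0 PC=2
Step 3: PC=2 exec 'ADD D, 4'. After: A=0 B=12 C=0 D=4 ZF=0 PC=3
Step 4: PC=3 exec 'MOV C, 8'. After: A=0 B=12 C=8 D=4 ZF=0 PC=4
Step 5: PC=4 exec 'JMP 2'. After: A=0 B=12 C=8 D=4 ZF=0 PC=2
Step 6: PC=2 exec 'ADD D, 4'. After: A=0 B=12 C=8 D=8 ZF=0 PC=3
Step 7: PC=3 exec 'MOV C, 8'. After: A=0 B=12 C=8 D=8 ZF=0 PC=4
Step 8: PC=4 exec 'JMP 2'. After: A=0 B=12 C=8 D=8 ZF=0 PC=2
Step 9: PC=2 exec 'ADD D, 4'. After: A=0 B=12 C=8 D=12 ZF=0 PC=3
Step 10: PC=3 exec 'MOV C, 8'. After: A=0 B=12 C=8 D=12 ZF=0 PC=4
Step 11: PC=4 exec 'JMP 2'. After: A=0 B=12 C=8 D=12 ZF=0 PC=2
Step 12: PC=2 exec 'ADD D, 4'. After: A=0 B=12 C=8 D=16 ZF=0 PC=3
Step 13: PC=3 exec 'MOV C, 8'. After: A=0 B=12 C=8 D=16 ZF=0 PC=4
Step 14: PC=4 exec 'JMP 2'. After: A=0 B=12 C=8 D=16 ZF=0 PC=2
Step 15: PC=2 exec 'ADD D, 4'. After: A=0 B=12 C=8 D=20 ZF=0 PC=3
After 50 steps: not halted. PC revisits the same instructions with no path to HALT; will never halt.

Answer: no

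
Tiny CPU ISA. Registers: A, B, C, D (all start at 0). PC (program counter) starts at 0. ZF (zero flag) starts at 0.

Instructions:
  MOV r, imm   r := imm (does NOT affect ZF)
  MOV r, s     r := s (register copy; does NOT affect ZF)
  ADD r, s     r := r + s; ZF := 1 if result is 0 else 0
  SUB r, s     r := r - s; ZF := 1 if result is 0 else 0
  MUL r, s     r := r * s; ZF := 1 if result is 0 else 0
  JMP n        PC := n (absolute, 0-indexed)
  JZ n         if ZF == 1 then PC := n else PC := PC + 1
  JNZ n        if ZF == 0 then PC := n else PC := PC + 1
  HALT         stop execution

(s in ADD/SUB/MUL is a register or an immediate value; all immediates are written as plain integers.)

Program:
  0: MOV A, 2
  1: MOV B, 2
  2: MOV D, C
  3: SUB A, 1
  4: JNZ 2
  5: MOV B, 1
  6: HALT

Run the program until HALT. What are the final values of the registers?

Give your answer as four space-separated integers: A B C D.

Answer: 0 1 0 0

Derivation:
Step 1: PC=0 exec 'MOV A, 2'. After: A=2 B=0 C=0 D=0 ZF=0 PC=1
Step 2: PC=1 exec 'MOV B, 2'. After: A=2 B=2 C=0 D=0 ZF=0 PC=2
Step 3: PC=2 exec 'MOV D, C'. After: A=2 B=2 C=0 D=0 ZF=0 PC=3
Step 4: PC=3 exec 'SUB A, 1'. After: A=1 B=2 C=0 D=0 ZF=0 PC=4
Step 5: PC=4 exec 'JNZ 2'. After: A=1 B=2 C=0 D=0 ZF=0 PC=2
Step 6: PC=2 exec 'MOV D, C'. After: A=1 B=2 C=0 D=0 ZF=0 PC=3
Step 7: PC=3 exec 'SUB A, 1'. After: A=0 B=2 C=0 D=0 ZF=1 PC=4
Step 8: PC=4 exec 'JNZ 2'. After: A=0 B=2 C=0 D=0 ZF=1 PC=5
Step 9: PC=5 exec 'MOV B, 1'. After: A=0 B=1 C=0 D=0 ZF=1 PC=6
Step 10: PC=6 exec 'HALT'. After: A=0 B=1 C=0 D=0 ZF=1 PC=6 HALTED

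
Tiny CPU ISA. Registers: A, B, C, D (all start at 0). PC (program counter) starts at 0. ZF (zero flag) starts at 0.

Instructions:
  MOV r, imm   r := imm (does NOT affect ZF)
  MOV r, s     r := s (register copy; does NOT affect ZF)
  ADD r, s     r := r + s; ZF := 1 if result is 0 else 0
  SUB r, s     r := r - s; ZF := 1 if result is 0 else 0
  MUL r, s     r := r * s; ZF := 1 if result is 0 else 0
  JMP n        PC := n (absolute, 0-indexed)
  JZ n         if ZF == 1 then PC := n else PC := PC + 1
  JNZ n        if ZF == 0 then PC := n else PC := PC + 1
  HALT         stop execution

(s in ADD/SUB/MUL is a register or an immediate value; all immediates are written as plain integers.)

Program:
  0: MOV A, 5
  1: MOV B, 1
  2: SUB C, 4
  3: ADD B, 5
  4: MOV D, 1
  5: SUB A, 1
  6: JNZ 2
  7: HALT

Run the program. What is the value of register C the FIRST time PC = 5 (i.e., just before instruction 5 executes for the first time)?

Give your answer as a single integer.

Step 1: PC=0 exec 'MOV A, 5'. After: A=5 B=0 C=0 D=0 ZF=0 PC=1
Step 2: PC=1 exec 'MOV B, 1'. After: A=5 B=1 C=0 D=0 ZF=0 PC=2
Step 3: PC=2 exec 'SUB C, 4'. After: A=5 B=1 C=-4 D=0 ZF=0 PC=3
Step 4: PC=3 exec 'ADD B, 5'. After: A=5 B=6 C=-4 D=0 ZF=0 PC=4
Step 5: PC=4 exec 'MOV D, 1'. After: A=5 B=6 C=-4 D=1 ZF=0 PC=5
First time PC=5: C=-4

-4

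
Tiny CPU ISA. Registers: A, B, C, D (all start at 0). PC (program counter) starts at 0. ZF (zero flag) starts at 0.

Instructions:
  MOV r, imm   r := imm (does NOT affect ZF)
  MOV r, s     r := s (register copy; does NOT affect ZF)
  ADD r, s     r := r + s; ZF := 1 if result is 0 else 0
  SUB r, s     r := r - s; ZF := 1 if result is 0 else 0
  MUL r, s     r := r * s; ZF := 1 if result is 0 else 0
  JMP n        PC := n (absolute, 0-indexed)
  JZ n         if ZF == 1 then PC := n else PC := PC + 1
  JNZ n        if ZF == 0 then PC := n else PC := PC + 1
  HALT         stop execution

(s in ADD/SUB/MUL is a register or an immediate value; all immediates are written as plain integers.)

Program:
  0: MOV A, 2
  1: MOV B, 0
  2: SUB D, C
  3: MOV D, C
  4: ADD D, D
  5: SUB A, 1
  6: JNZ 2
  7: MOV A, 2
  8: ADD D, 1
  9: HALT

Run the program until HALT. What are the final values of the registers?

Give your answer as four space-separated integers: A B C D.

Step 1: PC=0 exec 'MOV A, 2'. After: A=2 B=0 C=0 D=0 ZF=0 PC=1
Step 2: PC=1 exec 'MOV B, 0'. After: A=2 B=0 C=0 D=0 ZF=0 PC=2
Step 3: PC=2 exec 'SUB D, C'. After: A=2 B=0 C=0 D=0 ZF=1 PC=3
Step 4: PC=3 exec 'MOV D, C'. After: A=2 B=0 C=0 D=0 ZF=1 PC=4
Step 5: PC=4 exec 'ADD D, D'. After: A=2 B=0 C=0 D=0 ZF=1 PC=5
Step 6: PC=5 exec 'SUB A, 1'. After: A=1 B=0 C=0 D=0 ZF=0 PC=6
Step 7: PC=6 exec 'JNZ 2'. After: A=1 B=0 C=0 D=0 ZF=0 PC=2
Step 8: PC=2 exec 'SUB D, C'. After: A=1 B=0 C=0 D=0 ZF=1 PC=3
Step 9: PC=3 exec 'MOV D, C'. After: A=1 B=0 C=0 D=0 ZF=1 PC=4
Step 10: PC=4 exec 'ADD D, D'. After: A=1 B=0 C=0 D=0 ZF=1 PC=5
Step 11: PC=5 exec 'SUB A, 1'. After: A=0 B=0 C=0 D=0 ZF=1 PC=6
Step 12: PC=6 exec 'JNZ 2'. After: A=0 B=0 C=0 D=0 ZF=1 PC=7
Step 13: PC=7 exec 'MOV A, 2'. After: A=2 B=0 C=0 D=0 ZF=1 PC=8
Step 14: PC=8 exec 'ADD D, 1'. After: A=2 B=0 C=0 D=1 ZF=0 PC=9
Step 15: PC=9 exec 'HALT'. After: A=2 B=0 C=0 D=1 ZF=0 PC=9 HALTED

Answer: 2 0 0 1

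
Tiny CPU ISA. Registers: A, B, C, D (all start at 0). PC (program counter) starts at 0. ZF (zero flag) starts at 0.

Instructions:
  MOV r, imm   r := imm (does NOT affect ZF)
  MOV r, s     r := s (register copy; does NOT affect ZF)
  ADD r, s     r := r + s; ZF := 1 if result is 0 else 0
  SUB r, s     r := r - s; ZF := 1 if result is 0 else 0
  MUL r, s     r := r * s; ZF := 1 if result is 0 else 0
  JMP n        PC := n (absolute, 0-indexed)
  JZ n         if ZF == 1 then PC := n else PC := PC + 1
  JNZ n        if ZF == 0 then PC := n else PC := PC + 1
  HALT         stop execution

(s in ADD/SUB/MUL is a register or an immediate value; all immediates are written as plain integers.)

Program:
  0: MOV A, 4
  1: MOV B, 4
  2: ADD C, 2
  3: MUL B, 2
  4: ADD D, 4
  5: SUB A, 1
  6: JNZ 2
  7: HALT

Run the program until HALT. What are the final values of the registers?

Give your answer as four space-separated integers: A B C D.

Step 1: PC=0 exec 'MOV A, 4'. After: A=4 B=0 C=0 D=0 ZF=0 PC=1
Step 2: PC=1 exec 'MOV B, 4'. After: A=4 B=4 C=0 D=0 ZF=0 PC=2
Step 3: PC=2 exec 'ADD C, 2'. After: A=4 B=4 C=2 D=0 ZF=0 PC=3
Step 4: PC=3 exec 'MUL B, 2'. After: A=4 B=8 C=2 D=0 ZF=0 PC=4
Step 5: PC=4 exec 'ADD D, 4'. After: A=4 B=8 C=2 D=4 ZF=0 PC=5
Step 6: PC=5 exec 'SUB A, 1'. After: A=3 B=8 C=2 D=4 ZF=0 PC=6
Step 7: PC=6 exec 'JNZ 2'. After: A=3 B=8 C=2 D=4 ZF=0 PC=2
Step 8: PC=2 exec 'ADD C, 2'. After: A=3 B=8 C=4 D=4 ZF=0 PC=3
Step 9: PC=3 exec 'MUL B, 2'. After: A=3 B=16 C=4 D=4 ZF=0 PC=4
Step 10: PC=4 exec 'ADD D, 4'. After: A=3 B=16 C=4 D=8 ZF=0 PC=5
Step 11: PC=5 exec 'SUB A, 1'. After: A=2 B=16 C=4 D=8 ZF=0 PC=6
Step 12: PC=6 exec 'JNZ 2'. After: A=2 B=16 C=4 D=8 ZF=0 PC=2
Step 13: PC=2 exec 'ADD C, 2'. After: A=2 B=16 C=6 D=8 ZF=0 PC=3
Step 14: PC=3 exec 'MUL B, 2'. After: A=2 B=32 C=6 D=8 ZF=0 PC=4
Step 15: PC=4 exec 'ADD D, 4'. After: A=2 B=32 C=6 D=12 ZF=0 PC=5
Step 16: PC=5 exec 'SUB A, 1'. After: A=1 B=32 C=6 D=12 ZF=0 PC=6
Step 17: PC=6 exec 'JNZ 2'. After: A=1 B=32 C=6 D=12 ZF=0 PC=2
Step 18: PC=2 exec 'ADD C, 2'. After: A=1 B=32 C=8 D=12 ZF=0 PC=3
Step 19: PC=3 exec 'MUL B, 2'. After: A=1 B=64 C=8 D=12 ZF=0 PC=4
Step 20: PC=4 exec 'ADD D, 4'. After: A=1 B=64 C=8 D=16 ZF=0 PC=5
Step 21: PC=5 exec 'SUB A, 1'. After: A=0 B=64 C=8 D=16 ZF=1 PC=6
Step 22: PC=6 exec 'JNZ 2'. After: A=0 B=64 C=8 D=16 ZF=1 PC=7
Step 23: PC=7 exec 'HALT'. After: A=0 B=64 C=8 D=16 ZF=1 PC=7 HALTED

Answer: 0 64 8 16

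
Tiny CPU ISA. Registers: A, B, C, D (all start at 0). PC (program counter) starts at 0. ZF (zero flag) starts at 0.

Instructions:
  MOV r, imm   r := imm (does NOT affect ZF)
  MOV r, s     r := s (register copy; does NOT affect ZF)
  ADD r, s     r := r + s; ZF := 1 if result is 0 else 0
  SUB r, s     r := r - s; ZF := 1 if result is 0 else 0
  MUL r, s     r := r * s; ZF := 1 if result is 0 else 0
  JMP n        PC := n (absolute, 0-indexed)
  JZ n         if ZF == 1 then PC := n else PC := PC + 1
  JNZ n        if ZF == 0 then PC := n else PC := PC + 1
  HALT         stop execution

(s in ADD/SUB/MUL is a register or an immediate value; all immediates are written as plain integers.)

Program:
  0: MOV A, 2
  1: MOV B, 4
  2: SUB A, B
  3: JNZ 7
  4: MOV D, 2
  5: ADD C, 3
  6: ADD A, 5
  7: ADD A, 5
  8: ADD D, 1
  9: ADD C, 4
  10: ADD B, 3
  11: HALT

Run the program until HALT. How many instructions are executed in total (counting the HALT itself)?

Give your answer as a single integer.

Step 1: PC=0 exec 'MOV A, 2'. After: A=2 B=0 C=0 D=0 ZF=0 PC=1
Step 2: PC=1 exec 'MOV B, 4'. After: A=2 B=4 C=0 D=0 ZF=0 PC=2
Step 3: PC=2 exec 'SUB A, B'. After: A=-2 B=4 C=0 D=0 ZF=0 PC=3
Step 4: PC=3 exec 'JNZ 7'. After: A=-2 B=4 C=0 D=0 ZF=0 PC=7
Step 5: PC=7 exec 'ADD A, 5'. After: A=3 B=4 C=0 D=0 ZF=0 PC=8
Step 6: PC=8 exec 'ADD D, 1'. After: A=3 B=4 C=0 D=1 ZF=0 PC=9
Step 7: PC=9 exec 'ADD C, 4'. After: A=3 B=4 C=4 D=1 ZF=0 PC=10
Step 8: PC=10 exec 'ADD B, 3'. After: A=3 B=7 C=4 D=1 ZF=0 PC=11
Step 9: PC=11 exec 'HALT'. After: A=3 B=7 C=4 D=1 ZF=0 PC=11 HALTED
Total instructions executed: 9

Answer: 9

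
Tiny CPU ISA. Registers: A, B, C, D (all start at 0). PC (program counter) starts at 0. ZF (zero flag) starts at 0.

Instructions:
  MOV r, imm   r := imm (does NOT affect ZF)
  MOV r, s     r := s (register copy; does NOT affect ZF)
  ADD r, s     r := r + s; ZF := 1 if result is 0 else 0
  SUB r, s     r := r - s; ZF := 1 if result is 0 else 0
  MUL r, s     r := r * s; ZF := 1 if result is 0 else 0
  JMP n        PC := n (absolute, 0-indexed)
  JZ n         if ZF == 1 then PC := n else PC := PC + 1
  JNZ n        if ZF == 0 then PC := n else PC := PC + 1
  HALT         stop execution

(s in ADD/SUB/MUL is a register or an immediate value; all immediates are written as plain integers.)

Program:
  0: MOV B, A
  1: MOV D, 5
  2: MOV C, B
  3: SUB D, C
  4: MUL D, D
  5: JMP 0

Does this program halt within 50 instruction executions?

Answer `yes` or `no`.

Step 1: PC=0 exec 'MOV B, A'. After: A=0 B=0 C=0 D=0 ZF=0 PC=1
Step 2: PC=1 exec 'MOV D, 5'. After: A=0 B=0 C=0 D=5 ZF=0 PC=2
Step 3: PC=2 exec 'MOV C, B'. After: A=0 B=0 C=0 D=5 ZF=0 PC=3
Step 4: PC=3 exec 'SUB D, C'. After: A=0 B=0 C=0 D=5 ZF=0 PC=4
Step 5: PC=4 exec 'MUL D, D'. After: A=0 B=0 C=0 D=25 ZF=0 PC=5
Step 6: PC=5 exec 'JMP 0'. After: A=0 B=0 C=0 D=25 ZF=0 PC=0
Step 7: PC=0 exec 'MOV B, A'. After: A=0 B=0 C=0 D=25 ZF=0 PC=1
Step 8: PC=1 exec 'MOV D, 5'. After: A=0 B=0 C=0 D=5 ZF=0 PC=2
State after step 8 equals state after step 2: the program is in a cycle of length 6 and will never halt.

Answer: no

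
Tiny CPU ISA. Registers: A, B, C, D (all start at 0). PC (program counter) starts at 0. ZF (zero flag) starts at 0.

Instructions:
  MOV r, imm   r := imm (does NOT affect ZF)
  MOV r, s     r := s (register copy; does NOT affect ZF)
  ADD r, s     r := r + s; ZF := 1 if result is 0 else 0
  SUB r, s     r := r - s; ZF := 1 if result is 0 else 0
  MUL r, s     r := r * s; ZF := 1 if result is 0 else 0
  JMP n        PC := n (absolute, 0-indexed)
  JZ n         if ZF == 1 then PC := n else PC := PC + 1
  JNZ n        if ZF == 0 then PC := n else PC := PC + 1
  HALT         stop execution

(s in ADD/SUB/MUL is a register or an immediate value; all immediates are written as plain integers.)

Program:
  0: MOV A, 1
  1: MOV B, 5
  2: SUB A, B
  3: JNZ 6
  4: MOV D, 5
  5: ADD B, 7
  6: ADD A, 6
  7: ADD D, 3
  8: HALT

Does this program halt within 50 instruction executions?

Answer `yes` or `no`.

Step 1: PC=0 exec 'MOV A, 1'. After: A=1 B=0 C=0 D=0 ZF=0 PC=1
Step 2: PC=1 exec 'MOV B, 5'. After: A=1 B=5 C=0 D=0 ZF=0 PC=2
Step 3: PC=2 exec 'SUB A, B'. After: A=-4 B=5 C=0 D=0 ZF=0 PC=3
Step 4: PC=3 exec 'JNZ 6'. After: A=-4 B=5 C=0 D=0 ZF=0 PC=6
Step 5: PC=6 exec 'ADD A, 6'. After: A=2 B=5 C=0 D=0 ZF=0 PC=7
Step 6: PC=7 exec 'ADD D, 3'. After: A=2 B=5 C=0 D=3 ZF=0 PC=8
Step 7: PC=8 exec 'HALT'. After: A=2 B=5 C=0 D=3 ZF=0 PC=8 HALTED

Answer: yes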